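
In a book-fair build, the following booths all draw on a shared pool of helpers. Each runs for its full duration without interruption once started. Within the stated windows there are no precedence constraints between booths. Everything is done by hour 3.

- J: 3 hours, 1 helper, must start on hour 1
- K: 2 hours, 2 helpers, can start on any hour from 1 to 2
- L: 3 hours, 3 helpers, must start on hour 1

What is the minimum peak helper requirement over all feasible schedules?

6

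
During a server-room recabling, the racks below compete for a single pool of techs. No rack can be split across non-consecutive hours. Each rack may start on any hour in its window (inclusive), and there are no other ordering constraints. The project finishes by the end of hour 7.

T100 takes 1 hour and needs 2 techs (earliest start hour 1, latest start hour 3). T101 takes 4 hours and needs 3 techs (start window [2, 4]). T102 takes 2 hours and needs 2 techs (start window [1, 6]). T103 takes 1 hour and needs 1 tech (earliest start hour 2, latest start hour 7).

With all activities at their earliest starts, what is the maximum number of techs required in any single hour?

Early-start schedule: T100@1, T101@2, T102@1, T103@2.
Load per hour: hour 1: 4, hour 2: 6, hour 3: 3, hour 4: 3, hour 5: 3, hour 6: 0, hour 7: 0.
Peak is 6.

6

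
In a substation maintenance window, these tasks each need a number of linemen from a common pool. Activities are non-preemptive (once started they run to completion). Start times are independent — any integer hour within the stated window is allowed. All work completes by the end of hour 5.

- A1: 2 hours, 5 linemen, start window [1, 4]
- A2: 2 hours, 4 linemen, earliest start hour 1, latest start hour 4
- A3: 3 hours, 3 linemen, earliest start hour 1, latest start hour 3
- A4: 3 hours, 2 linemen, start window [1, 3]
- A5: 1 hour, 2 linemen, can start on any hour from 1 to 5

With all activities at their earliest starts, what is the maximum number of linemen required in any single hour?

Early-start schedule: A1@1, A2@1, A3@1, A4@1, A5@1.
Load per hour: hour 1: 16, hour 2: 14, hour 3: 5, hour 4: 0, hour 5: 0.
Peak is 16.

16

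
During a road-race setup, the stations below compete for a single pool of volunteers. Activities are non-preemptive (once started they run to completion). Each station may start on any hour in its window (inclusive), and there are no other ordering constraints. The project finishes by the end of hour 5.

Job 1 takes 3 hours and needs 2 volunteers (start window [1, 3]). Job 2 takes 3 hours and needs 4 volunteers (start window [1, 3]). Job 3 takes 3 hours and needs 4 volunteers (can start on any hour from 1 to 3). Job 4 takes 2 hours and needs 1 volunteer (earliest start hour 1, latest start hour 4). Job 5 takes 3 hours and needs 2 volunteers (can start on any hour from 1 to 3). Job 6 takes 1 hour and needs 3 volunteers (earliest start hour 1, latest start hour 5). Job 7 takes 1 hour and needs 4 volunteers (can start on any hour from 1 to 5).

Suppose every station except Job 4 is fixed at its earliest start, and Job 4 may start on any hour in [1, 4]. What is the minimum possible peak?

Job 4@1: h1:20  h2:13  h3:12  h4:0  h5:0 → peak 20
Job 4@2: h1:19  h2:13  h3:13  h4:0  h5:0 → peak 19
Job 4@3: h1:19  h2:12  h3:13  h4:1  h5:0 → peak 19
Job 4@4: h1:19  h2:12  h3:12  h4:1  h5:1 → peak 19
Best is Job 4@2, peak 19.

19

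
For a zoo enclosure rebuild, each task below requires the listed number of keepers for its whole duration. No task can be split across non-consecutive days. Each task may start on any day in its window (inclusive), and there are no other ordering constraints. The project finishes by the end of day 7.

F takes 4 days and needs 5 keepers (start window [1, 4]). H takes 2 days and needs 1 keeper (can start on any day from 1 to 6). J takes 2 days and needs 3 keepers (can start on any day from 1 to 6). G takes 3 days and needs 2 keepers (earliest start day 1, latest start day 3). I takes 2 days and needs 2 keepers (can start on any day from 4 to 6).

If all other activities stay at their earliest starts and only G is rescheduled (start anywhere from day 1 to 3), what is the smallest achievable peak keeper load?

G@1: d1:11  d2:11  d3:7  d4:7  d5:2  d6:0  d7:0 → peak 11
G@2: d1:9  d2:11  d3:7  d4:9  d5:2  d6:0  d7:0 → peak 11
G@3: d1:9  d2:9  d3:7  d4:9  d5:4  d6:0  d7:0 → peak 9
Best is G@3, peak 9.

9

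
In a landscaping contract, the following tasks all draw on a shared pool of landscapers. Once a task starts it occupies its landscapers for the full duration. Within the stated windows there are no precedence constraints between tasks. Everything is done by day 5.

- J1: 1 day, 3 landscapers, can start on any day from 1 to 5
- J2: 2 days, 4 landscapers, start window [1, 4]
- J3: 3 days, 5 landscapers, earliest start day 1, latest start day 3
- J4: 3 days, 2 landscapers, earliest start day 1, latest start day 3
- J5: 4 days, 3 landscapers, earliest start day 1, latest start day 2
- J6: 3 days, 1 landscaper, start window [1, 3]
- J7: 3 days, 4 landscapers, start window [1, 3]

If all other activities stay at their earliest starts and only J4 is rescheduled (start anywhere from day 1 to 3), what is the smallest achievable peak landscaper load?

20

J4@1: d1:22  d2:19  d3:15  d4:3  d5:0 → peak 22
J4@2: d1:20  d2:19  d3:15  d4:5  d5:0 → peak 20
J4@3: d1:20  d2:17  d3:15  d4:5  d5:2 → peak 20
Best is J4@2, peak 20.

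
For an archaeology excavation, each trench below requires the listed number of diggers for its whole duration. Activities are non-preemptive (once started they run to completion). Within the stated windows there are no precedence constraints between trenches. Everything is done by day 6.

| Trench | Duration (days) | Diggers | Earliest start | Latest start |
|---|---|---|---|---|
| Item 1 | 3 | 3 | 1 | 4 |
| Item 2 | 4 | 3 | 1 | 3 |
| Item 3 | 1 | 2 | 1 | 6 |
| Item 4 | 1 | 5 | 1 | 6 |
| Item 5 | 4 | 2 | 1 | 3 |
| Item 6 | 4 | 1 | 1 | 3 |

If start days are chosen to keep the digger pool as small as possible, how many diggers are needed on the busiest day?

9

Early-start (Item 1@1, Item 2@1, Item 3@1, Item 4@1, Item 5@1, Item 6@1) gives peak 16: d1:16  d2:9  d3:9  d4:6  d5:0  d6:0.
Shift Item 4→5, Item 5→2.
Schedule Item 1@1, Item 2@1, Item 3@1, Item 4@5, Item 5@2, Item 6@1: d1:9  d2:9  d3:9  d4:6  d5:7  d6:0 — peak 9.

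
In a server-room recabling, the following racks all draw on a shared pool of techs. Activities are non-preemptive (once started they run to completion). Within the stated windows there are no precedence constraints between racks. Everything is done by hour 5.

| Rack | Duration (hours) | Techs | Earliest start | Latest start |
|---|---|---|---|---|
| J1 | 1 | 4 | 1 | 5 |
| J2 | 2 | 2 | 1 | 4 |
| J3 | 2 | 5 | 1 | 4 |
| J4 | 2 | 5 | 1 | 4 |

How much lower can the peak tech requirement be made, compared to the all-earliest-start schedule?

Early-start peak: h1:16  h2:12  h3:0  h4:0  h5:0 ⇒ 16.
Leveled (J1@1, J2@1, J3@2, J4@4): h1:6  h2:7  h3:5  h4:5  h5:5 ⇒ 7.
Reduction 16 − 7 = 9.

9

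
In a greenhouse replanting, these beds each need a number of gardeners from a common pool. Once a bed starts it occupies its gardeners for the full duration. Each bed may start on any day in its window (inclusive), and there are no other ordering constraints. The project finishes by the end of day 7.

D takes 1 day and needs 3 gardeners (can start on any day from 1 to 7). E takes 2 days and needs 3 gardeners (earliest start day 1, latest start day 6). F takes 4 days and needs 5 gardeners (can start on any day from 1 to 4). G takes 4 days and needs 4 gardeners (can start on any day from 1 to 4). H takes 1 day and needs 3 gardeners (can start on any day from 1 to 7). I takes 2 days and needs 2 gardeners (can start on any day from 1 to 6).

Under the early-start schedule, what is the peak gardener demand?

Early-start schedule: D@1, E@1, F@1, G@1, H@1, I@1.
Load per day: day 1: 20, day 2: 14, day 3: 9, day 4: 9, day 5: 0, day 6: 0, day 7: 0.
Peak is 20.

20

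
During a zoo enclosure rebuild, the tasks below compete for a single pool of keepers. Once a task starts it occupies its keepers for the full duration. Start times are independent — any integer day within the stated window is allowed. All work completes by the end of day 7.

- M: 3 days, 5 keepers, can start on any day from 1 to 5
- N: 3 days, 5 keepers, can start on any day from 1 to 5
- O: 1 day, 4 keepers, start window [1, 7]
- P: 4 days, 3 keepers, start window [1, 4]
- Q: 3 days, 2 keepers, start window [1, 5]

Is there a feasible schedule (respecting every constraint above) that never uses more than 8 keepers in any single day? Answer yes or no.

yes

Schedule M@1, N@4, O@7, P@1, Q@5: d1:8  d2:8  d3:8  d4:8  d5:7  d6:7  d7:6 — peak 8 ≤ 8.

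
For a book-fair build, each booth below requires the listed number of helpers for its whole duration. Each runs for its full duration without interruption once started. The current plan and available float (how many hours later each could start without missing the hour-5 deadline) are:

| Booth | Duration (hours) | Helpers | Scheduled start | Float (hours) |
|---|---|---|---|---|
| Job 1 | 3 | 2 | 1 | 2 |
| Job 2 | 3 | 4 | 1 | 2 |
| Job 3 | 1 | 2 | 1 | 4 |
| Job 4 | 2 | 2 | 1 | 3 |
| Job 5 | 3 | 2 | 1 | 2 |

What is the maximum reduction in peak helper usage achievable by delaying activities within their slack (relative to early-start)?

4

Early-start peak: h1:12  h2:10  h3:8  h4:0  h5:0 ⇒ 12.
Leveled (Job 1@1, Job 2@1, Job 3@1, Job 4@4, Job 5@2): h1:8  h2:8  h3:8  h4:4  h5:2 ⇒ 8.
Reduction 12 − 8 = 4.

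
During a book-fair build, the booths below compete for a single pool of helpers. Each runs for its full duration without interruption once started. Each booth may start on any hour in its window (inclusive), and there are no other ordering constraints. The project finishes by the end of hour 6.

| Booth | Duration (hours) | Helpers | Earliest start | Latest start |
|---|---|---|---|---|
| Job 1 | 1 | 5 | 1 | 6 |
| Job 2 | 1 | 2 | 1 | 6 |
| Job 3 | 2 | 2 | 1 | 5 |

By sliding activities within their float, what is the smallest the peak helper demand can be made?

5

Early-start (Job 1@1, Job 2@1, Job 3@1) gives peak 9: h1:9  h2:2  h3:0  h4:0  h5:0  h6:0.
Shift Job 2→2, Job 3→2.
Schedule Job 1@1, Job 2@2, Job 3@2: h1:5  h2:4  h3:2  h4:0  h5:0  h6:0 — peak 5.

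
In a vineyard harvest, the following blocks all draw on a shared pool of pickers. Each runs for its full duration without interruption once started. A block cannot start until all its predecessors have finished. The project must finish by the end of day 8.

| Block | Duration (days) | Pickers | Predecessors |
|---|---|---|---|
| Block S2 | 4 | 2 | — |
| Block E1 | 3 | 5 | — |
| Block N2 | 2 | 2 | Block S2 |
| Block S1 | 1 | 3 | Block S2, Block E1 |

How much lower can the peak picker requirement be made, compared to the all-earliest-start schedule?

0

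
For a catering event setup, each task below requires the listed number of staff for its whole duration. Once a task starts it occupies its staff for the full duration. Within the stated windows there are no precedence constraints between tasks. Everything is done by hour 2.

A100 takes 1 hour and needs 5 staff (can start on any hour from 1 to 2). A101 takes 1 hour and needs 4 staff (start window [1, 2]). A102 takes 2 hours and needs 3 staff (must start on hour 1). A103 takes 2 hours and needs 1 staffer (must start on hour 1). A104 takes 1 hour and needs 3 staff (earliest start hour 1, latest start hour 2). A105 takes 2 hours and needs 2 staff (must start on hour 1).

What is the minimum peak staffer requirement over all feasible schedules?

13

Early-start (A100@1, A101@1, A102@1, A103@1, A104@1, A105@1) gives peak 18: h1:18  h2:6.
Shift A101→2, A104→2.
Schedule A100@1, A101@2, A102@1, A103@1, A104@2, A105@1: h1:11  h2:13 — peak 13.
No arrangement of the 8 feasible schedules does better.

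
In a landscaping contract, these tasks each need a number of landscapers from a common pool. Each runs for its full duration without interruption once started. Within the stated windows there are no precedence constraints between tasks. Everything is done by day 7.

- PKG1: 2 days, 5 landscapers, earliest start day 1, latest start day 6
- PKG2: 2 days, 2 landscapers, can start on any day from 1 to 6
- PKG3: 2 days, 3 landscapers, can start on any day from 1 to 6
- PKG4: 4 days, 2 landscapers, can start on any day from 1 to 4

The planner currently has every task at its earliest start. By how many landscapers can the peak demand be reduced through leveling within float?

7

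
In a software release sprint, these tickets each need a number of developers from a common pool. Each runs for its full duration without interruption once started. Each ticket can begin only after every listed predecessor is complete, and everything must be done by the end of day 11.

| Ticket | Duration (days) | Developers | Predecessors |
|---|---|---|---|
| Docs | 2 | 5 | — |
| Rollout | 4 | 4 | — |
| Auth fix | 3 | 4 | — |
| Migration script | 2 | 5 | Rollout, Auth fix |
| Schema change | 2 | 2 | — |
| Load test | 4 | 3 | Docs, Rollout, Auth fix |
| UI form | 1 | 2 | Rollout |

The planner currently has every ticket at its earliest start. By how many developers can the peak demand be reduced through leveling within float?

7

Early-start peak: d1:15  d2:15  d3:8  d4:4  d5:10  d6:8  d7:3  d8:3  d9:0  d10:0  d11:0 ⇒ 15.
Leveled (Docs@1, Rollout@3, Auth fix@3, Migration script@7, Schema change@1, Load test@7, UI form@9): d1:7  d2:7  d3:8  d4:8  d5:8  d6:4  d7:8  d8:8  d9:5  d10:3  d11:0 ⇒ 8.
Reduction 15 − 8 = 7.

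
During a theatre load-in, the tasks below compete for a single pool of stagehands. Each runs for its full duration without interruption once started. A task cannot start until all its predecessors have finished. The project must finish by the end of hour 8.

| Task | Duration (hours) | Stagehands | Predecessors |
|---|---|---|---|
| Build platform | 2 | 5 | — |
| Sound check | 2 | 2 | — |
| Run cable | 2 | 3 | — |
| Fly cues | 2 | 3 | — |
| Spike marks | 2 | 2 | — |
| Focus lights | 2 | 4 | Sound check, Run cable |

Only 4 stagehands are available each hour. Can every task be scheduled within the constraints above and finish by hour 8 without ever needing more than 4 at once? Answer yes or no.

no

Total stagehand-hours = 38; over 8 hours the average is 38/8 > 4, so some hour must exceed 4.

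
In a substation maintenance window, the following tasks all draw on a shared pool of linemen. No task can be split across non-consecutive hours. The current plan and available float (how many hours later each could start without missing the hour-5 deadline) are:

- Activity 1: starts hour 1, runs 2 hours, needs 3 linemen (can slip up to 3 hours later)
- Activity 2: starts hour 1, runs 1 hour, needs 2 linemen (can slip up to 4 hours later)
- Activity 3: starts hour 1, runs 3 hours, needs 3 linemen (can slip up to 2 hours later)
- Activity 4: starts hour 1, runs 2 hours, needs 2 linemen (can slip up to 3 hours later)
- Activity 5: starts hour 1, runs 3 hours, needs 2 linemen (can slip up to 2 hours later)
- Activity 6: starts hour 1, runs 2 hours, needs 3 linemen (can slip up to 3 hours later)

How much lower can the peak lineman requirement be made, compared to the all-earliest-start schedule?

8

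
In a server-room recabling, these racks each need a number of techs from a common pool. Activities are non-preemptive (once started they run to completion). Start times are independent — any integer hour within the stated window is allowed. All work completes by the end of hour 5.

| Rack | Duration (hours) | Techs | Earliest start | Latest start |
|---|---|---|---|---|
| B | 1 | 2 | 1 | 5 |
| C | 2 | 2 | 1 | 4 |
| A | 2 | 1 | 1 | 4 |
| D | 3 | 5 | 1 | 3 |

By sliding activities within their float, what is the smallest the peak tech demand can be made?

5

Early-start (B@1, C@1, A@1, D@1) gives peak 10: h1:10  h2:8  h3:5  h4:0  h5:0.
Shift D→3.
Schedule B@1, C@1, A@1, D@3: h1:5  h2:3  h3:5  h4:5  h5:5 — peak 5.
Total tech-hours = 23 over 5 hours ⇒ peak ≥ ⌈23/5⌉ = 5, so 5 is optimal.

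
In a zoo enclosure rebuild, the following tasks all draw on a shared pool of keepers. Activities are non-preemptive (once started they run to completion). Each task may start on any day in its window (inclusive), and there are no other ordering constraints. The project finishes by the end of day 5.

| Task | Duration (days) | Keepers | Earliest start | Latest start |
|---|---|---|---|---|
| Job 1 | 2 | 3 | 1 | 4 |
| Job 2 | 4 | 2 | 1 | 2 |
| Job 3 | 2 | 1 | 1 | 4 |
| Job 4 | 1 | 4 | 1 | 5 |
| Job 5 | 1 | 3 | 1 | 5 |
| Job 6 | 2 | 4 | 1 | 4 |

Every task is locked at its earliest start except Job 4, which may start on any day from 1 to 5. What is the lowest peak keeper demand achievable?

Job 4@1: d1:17  d2:10  d3:2  d4:2  d5:0 → peak 17
Job 4@2: d1:13  d2:14  d3:2  d4:2  d5:0 → peak 14
Job 4@3: d1:13  d2:10  d3:6  d4:2  d5:0 → peak 13
Job 4@4: d1:13  d2:10  d3:2  d4:6  d5:0 → peak 13
Job 4@5: d1:13  d2:10  d3:2  d4:2  d5:4 → peak 13
Best is Job 4@3, peak 13.

13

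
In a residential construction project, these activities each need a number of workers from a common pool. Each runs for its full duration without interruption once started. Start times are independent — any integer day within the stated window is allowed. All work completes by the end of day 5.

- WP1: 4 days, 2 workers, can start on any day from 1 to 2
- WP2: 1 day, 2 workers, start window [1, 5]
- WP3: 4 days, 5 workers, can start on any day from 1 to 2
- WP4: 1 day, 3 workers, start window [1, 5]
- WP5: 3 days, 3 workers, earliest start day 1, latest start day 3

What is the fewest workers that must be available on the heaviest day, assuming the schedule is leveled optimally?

10

Early-start (WP1@1, WP2@1, WP3@1, WP4@1, WP5@1) gives peak 15: d1:15  d2:10  d3:10  d4:7  d5:0.
Shift WP4→2, WP5→3.
Schedule WP1@1, WP2@1, WP3@1, WP4@2, WP5@3: d1:9  d2:10  d3:10  d4:10  d5:3 — peak 10.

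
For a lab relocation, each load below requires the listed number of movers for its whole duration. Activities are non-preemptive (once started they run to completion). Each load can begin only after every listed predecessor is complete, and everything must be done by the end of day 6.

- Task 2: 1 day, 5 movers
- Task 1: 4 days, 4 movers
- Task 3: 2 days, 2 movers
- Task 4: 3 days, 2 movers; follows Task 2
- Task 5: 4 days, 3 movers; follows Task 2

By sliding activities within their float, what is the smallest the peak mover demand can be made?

9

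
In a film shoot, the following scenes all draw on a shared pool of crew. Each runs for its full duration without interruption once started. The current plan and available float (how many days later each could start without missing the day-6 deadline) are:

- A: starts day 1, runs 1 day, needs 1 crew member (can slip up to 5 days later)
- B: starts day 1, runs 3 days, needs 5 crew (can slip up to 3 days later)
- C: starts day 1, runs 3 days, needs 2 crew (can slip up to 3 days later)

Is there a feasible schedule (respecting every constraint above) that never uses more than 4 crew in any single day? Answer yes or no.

no

The minimum achievable peak is 5; 4 < 5, so no feasible schedule stays within the cap.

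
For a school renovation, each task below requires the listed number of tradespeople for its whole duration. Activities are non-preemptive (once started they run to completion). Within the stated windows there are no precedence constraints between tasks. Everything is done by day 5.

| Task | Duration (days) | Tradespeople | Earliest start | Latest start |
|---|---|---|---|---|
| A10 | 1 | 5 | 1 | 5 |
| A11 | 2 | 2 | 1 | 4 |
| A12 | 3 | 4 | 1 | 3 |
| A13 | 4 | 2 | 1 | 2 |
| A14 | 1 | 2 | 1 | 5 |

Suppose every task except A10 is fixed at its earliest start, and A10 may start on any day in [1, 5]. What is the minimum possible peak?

A10@1: d1:15  d2:8  d3:6  d4:2  d5:0 → peak 15
A10@2: d1:10  d2:13  d3:6  d4:2  d5:0 → peak 13
A10@3: d1:10  d2:8  d3:11  d4:2  d5:0 → peak 11
A10@4: d1:10  d2:8  d3:6  d4:7  d5:0 → peak 10
A10@5: d1:10  d2:8  d3:6  d4:2  d5:5 → peak 10
Best is A10@4, peak 10.

10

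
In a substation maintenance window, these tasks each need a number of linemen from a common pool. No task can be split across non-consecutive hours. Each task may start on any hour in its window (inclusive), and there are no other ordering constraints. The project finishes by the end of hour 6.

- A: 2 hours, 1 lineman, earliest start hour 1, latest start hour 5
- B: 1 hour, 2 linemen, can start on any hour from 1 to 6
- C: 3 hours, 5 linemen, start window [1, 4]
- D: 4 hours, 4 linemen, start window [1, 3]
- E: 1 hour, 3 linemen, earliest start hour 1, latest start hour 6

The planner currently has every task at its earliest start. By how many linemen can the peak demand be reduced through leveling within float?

6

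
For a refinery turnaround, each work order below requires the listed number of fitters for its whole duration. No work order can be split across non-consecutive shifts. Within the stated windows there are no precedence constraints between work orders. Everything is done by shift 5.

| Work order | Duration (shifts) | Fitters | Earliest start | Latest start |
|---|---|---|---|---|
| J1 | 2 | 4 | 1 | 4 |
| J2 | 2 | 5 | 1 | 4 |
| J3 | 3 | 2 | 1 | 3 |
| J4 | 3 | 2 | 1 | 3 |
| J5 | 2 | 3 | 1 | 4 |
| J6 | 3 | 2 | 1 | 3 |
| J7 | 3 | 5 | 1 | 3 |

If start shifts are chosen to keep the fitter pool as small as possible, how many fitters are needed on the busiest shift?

Early-start (J1@1, J2@1, J3@1, J4@1, J5@1, J6@1, J7@1) gives peak 23: s1:23  s2:23  s3:11  s4:0  s5:0.
Shift J4→3, J5→4, J6→3, J7→3.
Schedule J1@1, J2@1, J3@1, J4@3, J5@4, J6@3, J7@3: s1:11  s2:11  s3:11  s4:12  s5:12 — peak 12.
Total fitter-shifts = 57 over 5 shifts ⇒ peak ≥ ⌈57/5⌉ = 12, so 12 is optimal.

12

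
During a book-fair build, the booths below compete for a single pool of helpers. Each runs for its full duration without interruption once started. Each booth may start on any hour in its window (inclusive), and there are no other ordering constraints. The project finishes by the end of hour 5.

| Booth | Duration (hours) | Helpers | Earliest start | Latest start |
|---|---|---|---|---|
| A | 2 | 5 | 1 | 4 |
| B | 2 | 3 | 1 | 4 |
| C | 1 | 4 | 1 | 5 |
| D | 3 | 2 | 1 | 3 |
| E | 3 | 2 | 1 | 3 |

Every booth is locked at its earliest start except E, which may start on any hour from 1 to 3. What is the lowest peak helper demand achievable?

14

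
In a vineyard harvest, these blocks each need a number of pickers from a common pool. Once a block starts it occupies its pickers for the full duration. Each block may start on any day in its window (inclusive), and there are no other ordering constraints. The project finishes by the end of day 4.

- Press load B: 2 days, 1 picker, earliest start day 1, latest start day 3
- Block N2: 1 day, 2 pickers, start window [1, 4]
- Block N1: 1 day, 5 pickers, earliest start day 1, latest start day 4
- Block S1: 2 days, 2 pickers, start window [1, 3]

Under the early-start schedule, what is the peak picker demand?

10

Early-start schedule: Press load B@1, Block N2@1, Block N1@1, Block S1@1.
Load per day: day 1: 10, day 2: 3, day 3: 0, day 4: 0.
Peak is 10.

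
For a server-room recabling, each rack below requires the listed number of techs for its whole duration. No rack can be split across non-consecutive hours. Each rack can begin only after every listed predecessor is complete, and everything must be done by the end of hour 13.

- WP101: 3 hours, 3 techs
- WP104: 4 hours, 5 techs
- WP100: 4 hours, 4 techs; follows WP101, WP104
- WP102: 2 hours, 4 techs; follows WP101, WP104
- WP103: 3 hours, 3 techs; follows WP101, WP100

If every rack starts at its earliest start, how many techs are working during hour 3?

8

At early start, hour 3 has: WP101, WP104.
Demand: 3 + 5 = 8.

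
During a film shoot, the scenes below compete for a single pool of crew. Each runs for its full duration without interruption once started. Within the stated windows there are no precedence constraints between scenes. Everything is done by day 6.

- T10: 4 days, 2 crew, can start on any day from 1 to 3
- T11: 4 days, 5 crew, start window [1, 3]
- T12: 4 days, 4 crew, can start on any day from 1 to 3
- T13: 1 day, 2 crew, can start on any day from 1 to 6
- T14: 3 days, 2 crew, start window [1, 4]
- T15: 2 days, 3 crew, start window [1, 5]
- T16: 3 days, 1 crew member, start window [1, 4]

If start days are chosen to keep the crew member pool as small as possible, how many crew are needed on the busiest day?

13

Early-start (T10@1, T11@1, T12@1, T13@1, T14@1, T15@1, T16@1) gives peak 19: d1:19  d2:17  d3:14  d4:11  d5:0  d6:0.
Shift T13→5, T15→5, T16→4.
Schedule T10@1, T11@1, T12@1, T13@5, T14@1, T15@5, T16@4: d1:13  d2:13  d3:13  d4:12  d5:6  d6:4 — peak 13.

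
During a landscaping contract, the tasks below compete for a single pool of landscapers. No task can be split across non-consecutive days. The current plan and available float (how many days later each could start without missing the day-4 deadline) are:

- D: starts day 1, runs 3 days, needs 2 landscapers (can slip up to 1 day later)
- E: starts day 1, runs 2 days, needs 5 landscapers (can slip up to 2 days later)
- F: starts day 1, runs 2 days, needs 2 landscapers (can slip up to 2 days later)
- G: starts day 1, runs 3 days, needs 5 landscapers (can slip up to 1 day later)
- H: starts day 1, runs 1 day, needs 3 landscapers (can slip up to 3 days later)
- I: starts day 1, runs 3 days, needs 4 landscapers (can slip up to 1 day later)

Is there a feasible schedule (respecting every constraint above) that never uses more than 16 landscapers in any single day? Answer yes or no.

yes

Schedule D@1, E@1, F@3, G@1, H@1, I@2: d1:15  d2:16  d3:13  d4:6 — peak 16 ≤ 16.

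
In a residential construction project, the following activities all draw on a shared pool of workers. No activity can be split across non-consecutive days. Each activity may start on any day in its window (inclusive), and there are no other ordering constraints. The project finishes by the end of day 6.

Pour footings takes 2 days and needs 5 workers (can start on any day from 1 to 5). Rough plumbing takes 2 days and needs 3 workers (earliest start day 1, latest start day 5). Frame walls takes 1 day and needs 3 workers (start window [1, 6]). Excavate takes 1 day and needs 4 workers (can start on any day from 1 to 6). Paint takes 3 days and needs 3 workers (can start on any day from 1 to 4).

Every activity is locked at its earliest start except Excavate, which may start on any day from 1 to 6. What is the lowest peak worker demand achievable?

Excavate@1: d1:18  d2:11  d3:3  d4:0  d5:0  d6:0 → peak 18
Excavate@2: d1:14  d2:15  d3:3  d4:0  d5:0  d6:0 → peak 15
Excavate@3: d1:14  d2:11  d3:7  d4:0  d5:0  d6:0 → peak 14
Excavate@4: d1:14  d2:11  d3:3  d4:4  d5:0  d6:0 → peak 14
Excavate@5: d1:14  d2:11  d3:3  d4:0  d5:4  d6:0 → peak 14
Excavate@6: d1:14  d2:11  d3:3  d4:0  d5:0  d6:4 → peak 14
Best is Excavate@3, peak 14.

14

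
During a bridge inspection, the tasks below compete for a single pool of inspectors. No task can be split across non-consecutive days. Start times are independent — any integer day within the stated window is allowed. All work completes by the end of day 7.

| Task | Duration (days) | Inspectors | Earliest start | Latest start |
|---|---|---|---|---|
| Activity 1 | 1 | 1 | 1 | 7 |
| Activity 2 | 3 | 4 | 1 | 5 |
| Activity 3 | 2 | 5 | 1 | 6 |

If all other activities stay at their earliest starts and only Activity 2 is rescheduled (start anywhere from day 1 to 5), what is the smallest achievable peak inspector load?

6

Activity 2@1: d1:10  d2:9  d3:4  d4:0  d5:0  d6:0  d7:0 → peak 10
Activity 2@2: d1:6  d2:9  d3:4  d4:4  d5:0  d6:0  d7:0 → peak 9
Activity 2@3: d1:6  d2:5  d3:4  d4:4  d5:4  d6:0  d7:0 → peak 6
Activity 2@4: d1:6  d2:5  d3:0  d4:4  d5:4  d6:4  d7:0 → peak 6
Activity 2@5: d1:6  d2:5  d3:0  d4:0  d5:4  d6:4  d7:4 → peak 6
Best is Activity 2@3, peak 6.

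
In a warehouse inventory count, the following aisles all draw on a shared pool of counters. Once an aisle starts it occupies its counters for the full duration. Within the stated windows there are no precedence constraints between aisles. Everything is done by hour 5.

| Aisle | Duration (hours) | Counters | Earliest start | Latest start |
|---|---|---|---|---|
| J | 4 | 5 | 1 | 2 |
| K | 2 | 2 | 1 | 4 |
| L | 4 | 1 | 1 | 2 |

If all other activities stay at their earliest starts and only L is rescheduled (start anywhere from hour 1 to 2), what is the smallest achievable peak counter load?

8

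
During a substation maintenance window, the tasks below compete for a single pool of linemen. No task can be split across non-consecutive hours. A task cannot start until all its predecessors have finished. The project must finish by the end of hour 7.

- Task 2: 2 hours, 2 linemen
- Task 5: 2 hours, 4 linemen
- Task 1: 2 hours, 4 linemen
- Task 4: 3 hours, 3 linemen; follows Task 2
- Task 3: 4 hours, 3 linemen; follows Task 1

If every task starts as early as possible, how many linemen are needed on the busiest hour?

10

Early-start schedule: Task 2@1, Task 5@1, Task 1@1, Task 4@3, Task 3@3.
Load per hour: hour 1: 10, hour 2: 10, hour 3: 6, hour 4: 6, hour 5: 6, hour 6: 3, hour 7: 0.
Peak is 10.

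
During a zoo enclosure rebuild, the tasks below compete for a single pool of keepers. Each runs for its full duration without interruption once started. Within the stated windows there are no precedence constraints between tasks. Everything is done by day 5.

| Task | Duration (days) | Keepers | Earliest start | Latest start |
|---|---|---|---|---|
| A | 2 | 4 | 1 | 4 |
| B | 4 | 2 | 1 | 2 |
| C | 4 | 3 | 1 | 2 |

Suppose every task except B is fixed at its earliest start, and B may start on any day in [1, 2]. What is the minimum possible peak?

9

B@1: d1:9  d2:9  d3:5  d4:5  d5:0 → peak 9
B@2: d1:7  d2:9  d3:5  d4:5  d5:2 → peak 9
Best is B@1, peak 9.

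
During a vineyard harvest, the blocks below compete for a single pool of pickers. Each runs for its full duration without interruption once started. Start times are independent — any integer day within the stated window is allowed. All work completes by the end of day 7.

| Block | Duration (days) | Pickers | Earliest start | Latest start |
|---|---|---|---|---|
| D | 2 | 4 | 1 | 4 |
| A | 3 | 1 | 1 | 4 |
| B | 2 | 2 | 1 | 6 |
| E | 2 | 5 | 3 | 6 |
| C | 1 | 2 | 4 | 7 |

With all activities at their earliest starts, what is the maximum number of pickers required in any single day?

7

Early-start schedule: D@1, A@1, B@1, E@3, C@4.
Load per day: day 1: 7, day 2: 7, day 3: 6, day 4: 7, day 5: 0, day 6: 0, day 7: 0.
Peak is 7.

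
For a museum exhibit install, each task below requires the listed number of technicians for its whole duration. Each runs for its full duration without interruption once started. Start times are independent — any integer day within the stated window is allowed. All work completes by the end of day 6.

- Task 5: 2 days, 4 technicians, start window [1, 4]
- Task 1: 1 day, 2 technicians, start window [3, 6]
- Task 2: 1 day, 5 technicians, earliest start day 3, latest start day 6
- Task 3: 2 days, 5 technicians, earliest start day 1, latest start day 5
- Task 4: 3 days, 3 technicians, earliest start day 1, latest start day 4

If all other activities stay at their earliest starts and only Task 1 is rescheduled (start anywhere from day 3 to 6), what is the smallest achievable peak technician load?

12

Task 1@3: d1:12  d2:12  d3:10  d4:0  d5:0  d6:0 → peak 12
Task 1@4: d1:12  d2:12  d3:8  d4:2  d5:0  d6:0 → peak 12
Task 1@5: d1:12  d2:12  d3:8  d4:0  d5:2  d6:0 → peak 12
Task 1@6: d1:12  d2:12  d3:8  d4:0  d5:0  d6:2 → peak 12
Best is Task 1@3, peak 12.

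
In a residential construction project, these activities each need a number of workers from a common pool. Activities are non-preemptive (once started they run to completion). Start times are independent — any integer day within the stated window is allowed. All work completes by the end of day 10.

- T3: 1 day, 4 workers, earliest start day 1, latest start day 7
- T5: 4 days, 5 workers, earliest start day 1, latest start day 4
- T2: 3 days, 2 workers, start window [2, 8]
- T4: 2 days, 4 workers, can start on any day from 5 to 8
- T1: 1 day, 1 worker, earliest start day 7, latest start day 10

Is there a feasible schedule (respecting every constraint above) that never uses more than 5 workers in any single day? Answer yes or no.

yes

Schedule T3@1, T5@2, T2@8, T4@6, T1@7: d1:4  d2:5  d3:5  d4:5  d5:5  d6:4  d7:5  d8:2  d9:2  d10:2 — peak 5 ≤ 5.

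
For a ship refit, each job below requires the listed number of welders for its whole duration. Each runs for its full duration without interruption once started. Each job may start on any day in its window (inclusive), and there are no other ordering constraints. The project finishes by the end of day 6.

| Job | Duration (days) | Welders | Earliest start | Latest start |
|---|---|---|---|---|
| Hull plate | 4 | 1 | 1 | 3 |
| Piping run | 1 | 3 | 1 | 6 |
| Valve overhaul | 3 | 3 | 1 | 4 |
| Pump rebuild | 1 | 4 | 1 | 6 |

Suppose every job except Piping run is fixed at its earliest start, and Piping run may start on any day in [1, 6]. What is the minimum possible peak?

Piping run@1: d1:11  d2:4  d3:4  d4:1  d5:0  d6:0 → peak 11
Piping run@2: d1:8  d2:7  d3:4  d4:1  d5:0  d6:0 → peak 8
Piping run@3: d1:8  d2:4  d3:7  d4:1  d5:0  d6:0 → peak 8
Piping run@4: d1:8  d2:4  d3:4  d4:4  d5:0  d6:0 → peak 8
Piping run@5: d1:8  d2:4  d3:4  d4:1  d5:3  d6:0 → peak 8
Piping run@6: d1:8  d2:4  d3:4  d4:1  d5:0  d6:3 → peak 8
Best is Piping run@2, peak 8.

8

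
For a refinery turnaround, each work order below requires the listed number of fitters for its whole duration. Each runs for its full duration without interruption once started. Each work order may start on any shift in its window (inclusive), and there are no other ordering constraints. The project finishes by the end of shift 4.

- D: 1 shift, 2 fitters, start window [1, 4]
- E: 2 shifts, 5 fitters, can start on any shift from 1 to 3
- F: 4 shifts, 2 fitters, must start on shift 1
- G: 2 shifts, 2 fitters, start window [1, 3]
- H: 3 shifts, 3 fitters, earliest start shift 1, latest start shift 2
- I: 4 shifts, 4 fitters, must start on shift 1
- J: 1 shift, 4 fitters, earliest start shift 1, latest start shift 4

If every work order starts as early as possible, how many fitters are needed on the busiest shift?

22

Early-start schedule: D@1, E@1, F@1, G@1, H@1, I@1, J@1.
Load per shift: shift 1: 22, shift 2: 16, shift 3: 9, shift 4: 6.
Peak is 22.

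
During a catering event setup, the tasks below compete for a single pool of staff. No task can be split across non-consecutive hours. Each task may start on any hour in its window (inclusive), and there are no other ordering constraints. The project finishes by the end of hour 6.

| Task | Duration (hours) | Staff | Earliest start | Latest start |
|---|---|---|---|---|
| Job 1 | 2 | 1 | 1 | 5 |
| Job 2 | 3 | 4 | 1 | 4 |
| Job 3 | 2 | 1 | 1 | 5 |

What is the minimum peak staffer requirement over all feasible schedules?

Early-start (Job 1@1, Job 2@1, Job 3@1) gives peak 6: h1:6  h2:6  h3:4  h4:0  h5:0  h6:0.
Shift Job 2→3.
Schedule Job 1@1, Job 2@3, Job 3@1: h1:2  h2:2  h3:4  h4:4  h5:4  h6:0 — peak 4.

4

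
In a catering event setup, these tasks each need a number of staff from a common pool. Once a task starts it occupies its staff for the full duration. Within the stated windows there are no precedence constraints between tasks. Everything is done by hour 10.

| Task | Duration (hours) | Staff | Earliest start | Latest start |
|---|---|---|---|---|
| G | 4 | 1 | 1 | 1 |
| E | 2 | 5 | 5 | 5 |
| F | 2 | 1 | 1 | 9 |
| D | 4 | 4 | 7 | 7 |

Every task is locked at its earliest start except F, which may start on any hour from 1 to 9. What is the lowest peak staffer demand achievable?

F@1: h1:2  h2:2  h3:1  h4:1  h5:5  h6:5  h7:4  h8:4  h9:4  h10:4 → peak 5
F@2: h1:1  h2:2  h3:2  h4:1  h5:5  h6:5  h7:4  h8:4  h9:4  h10:4 → peak 5
F@3: h1:1  h2:1  h3:2  h4:2  h5:5  h6:5  h7:4  h8:4  h9:4  h10:4 → peak 5
F@4: h1:1  h2:1  h3:1  h4:2  h5:6  h6:5  h7:4  h8:4  h9:4  h10:4 → peak 6
F@5: h1:1  h2:1  h3:1  h4:1  h5:6  h6:6  h7:4  h8:4  h9:4  h10:4 → peak 6
F@6: h1:1  h2:1  h3:1  h4:1  h5:5  h6:6  h7:5  h8:4  h9:4  h10:4 → peak 6
F@7: h1:1  h2:1  h3:1  h4:1  h5:5  h6:5  h7:5  h8:5  h9:4  h10:4 → peak 5
F@8: h1:1  h2:1  h3:1  h4:1  h5:5  h6:5  h7:4  h8:5  h9:5  h10:4 → peak 5
F@9: h1:1  h2:1  h3:1  h4:1  h5:5  h6:5  h7:4  h8:4  h9:5  h10:5 → peak 5
Best is F@1, peak 5.

5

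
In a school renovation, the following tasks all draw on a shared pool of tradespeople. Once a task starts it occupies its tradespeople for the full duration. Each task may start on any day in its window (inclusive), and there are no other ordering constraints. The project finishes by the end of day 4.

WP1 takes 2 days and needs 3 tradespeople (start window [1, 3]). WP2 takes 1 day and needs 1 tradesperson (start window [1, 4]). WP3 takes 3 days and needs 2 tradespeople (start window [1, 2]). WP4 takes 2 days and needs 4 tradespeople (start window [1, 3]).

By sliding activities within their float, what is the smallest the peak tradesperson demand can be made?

Early-start (WP1@1, WP2@1, WP3@1, WP4@1) gives peak 10: d1:10  d2:9  d3:2  d4:0.
Shift WP4→3.
Schedule WP1@1, WP2@1, WP3@1, WP4@3: d1:6  d2:5  d3:6  d4:4 — peak 6.
Total tradesperson-days = 21 over 4 days ⇒ peak ≥ ⌈21/4⌉ = 6, so 6 is optimal.

6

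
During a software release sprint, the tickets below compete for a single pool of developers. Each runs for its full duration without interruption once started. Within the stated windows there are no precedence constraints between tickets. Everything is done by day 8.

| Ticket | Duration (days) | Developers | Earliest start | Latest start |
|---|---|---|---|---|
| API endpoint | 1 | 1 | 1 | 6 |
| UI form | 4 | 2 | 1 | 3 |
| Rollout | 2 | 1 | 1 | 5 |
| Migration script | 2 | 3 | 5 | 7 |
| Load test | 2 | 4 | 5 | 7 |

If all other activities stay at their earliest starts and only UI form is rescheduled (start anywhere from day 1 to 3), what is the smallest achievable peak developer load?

7

UI form@1: d1:4  d2:3  d3:2  d4:2  d5:7  d6:7  d7:0  d8:0 → peak 7
UI form@2: d1:2  d2:3  d3:2  d4:2  d5:9  d6:7  d7:0  d8:0 → peak 9
UI form@3: d1:2  d2:1  d3:2  d4:2  d5:9  d6:9  d7:0  d8:0 → peak 9
Best is UI form@1, peak 7.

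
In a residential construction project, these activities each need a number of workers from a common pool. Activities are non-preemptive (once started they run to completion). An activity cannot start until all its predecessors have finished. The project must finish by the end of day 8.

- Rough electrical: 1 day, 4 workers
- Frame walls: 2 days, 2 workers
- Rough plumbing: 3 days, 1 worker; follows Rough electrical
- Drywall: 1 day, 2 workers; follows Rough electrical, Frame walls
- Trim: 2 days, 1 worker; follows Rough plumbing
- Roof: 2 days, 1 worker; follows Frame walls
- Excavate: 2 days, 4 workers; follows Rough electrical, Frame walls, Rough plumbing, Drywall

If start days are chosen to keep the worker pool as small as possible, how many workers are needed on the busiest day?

4

Early-start (Rough electrical@1, Frame walls@1, Rough plumbing@2, Drywall@3, Trim@5, Roof@3, Excavate@5) gives peak 6: d1:6  d2:3  d3:4  d4:2  d5:5  d6:5  d7:0  d8:0.
Shift Frame walls→2, Drywall→4, Roof→4, Excavate→7.
Schedule Rough electrical@1, Frame walls@2, Rough plumbing@2, Drywall@4, Trim@5, Roof@4, Excavate@7: d1:4  d2:3  d3:3  d4:4  d5:2  d6:1  d7:4  d8:4 — peak 4.
Total worker-days = 25 over 8 days ⇒ peak ≥ ⌈25/8⌉ = 4, so 4 is optimal.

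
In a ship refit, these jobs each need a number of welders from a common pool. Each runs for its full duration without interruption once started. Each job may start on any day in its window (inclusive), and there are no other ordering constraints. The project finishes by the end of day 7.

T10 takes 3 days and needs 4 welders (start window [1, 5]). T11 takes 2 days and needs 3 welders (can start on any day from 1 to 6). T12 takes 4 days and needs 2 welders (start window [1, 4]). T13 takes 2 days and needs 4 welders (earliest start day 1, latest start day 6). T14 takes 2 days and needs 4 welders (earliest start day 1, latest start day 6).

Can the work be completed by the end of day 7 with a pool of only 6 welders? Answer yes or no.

no

The minimum achievable peak is 7; 6 < 7, so no feasible schedule stays within the cap.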